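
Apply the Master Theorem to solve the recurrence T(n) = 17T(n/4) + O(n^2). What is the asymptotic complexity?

Master Theorem for T(n) = 17T(n/4) + O(n^2):

a = 17, b = 4, c = 2
log_b(a) = log_4(17) = 2.0437

Case 1: c = 2 < log_4(17) = 2.0437
T(n) = O(n^(log_4 17))

For T(n) = 17T(n/4) + O(n^2): log_4(17) = 2.0437. This is Case 1 of the Master Theorem (c < log_b(a), work dominated by leaves), giving O(n^(log_4 17)).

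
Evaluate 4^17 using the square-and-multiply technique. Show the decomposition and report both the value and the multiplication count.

Computing 4^17 by squaring (build up from 4^1; each line after the first costs one multiplication):

4^1 = 4
4^2 = (4^1)^2 = 4^2 = 16
4^4 = (4^2)^2 = 16^2 = 256
4^8 = (4^4)^2 = 256^2 = 65536
4^16 = (4^8)^2 = 65536^2 = 4294967296
4^17 = 4 * 4^16 = 4 * 4294967296 = 17179869184

Result: 17179869184
Multiplications needed: 5 (5 lines after 4^1)

4^17 = 17179869184. Using exponentiation by squaring, this requires 5 multiplications. The key idea: if the exponent is even, square the half-power; if odd, multiply by the base once.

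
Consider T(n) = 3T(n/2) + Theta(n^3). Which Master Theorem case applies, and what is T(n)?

Master Theorem for T(n) = 3T(n/2) + O(n^3):

a = 3, b = 2, c = 3
log_b(a) = log_2(3) = 1.5850

Case 3: c = 3 > log_2(3) = 1.5850
T(n) = O(n^3) = O(n^3)

For T(n) = 3T(n/2) + O(n^3): log_2(3) = 1.5850. This is Case 3 of the Master Theorem (c > log_b(a), work dominated by root), giving O(n^3).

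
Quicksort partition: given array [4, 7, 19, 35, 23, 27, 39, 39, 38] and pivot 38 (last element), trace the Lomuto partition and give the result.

Lomuto partition with pivot = 38:

Initial array: [4, 7, 19, 35, 23, 27, 39, 39, 38]

arr[0]=4 <= 38: swap with position 0, array becomes [4, 7, 19, 35, 23, 27, 39, 39, 38]
arr[1]=7 <= 38: swap with position 1, array becomes [4, 7, 19, 35, 23, 27, 39, 39, 38]
arr[2]=19 <= 38: swap with position 2, array becomes [4, 7, 19, 35, 23, 27, 39, 39, 38]
arr[3]=35 <= 38: swap with position 3, array becomes [4, 7, 19, 35, 23, 27, 39, 39, 38]
arr[4]=23 <= 38: swap with position 4, array becomes [4, 7, 19, 35, 23, 27, 39, 39, 38]
arr[5]=27 <= 38: swap with position 5, array becomes [4, 7, 19, 35, 23, 27, 39, 39, 38]
arr[6]=39 > 38: no swap
arr[7]=39 > 38: no swap

Place pivot at position 6: [4, 7, 19, 35, 23, 27, 38, 39, 39]
Pivot position: 6

After partitioning with pivot 38, the array becomes [4, 7, 19, 35, 23, 27, 38, 39, 39]. The pivot is placed at index 6. All elements to the left of the pivot are <= 38, and all elements to the right are > 38.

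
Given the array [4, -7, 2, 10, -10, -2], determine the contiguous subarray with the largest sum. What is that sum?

Using Kadane's algorithm on [4, -7, 2, 10, -10, -2]:

Scanning through the array:
Position 1 (value -7): max_ending_here = -3, max_so_far = 4
Position 2 (value 2): max_ending_here = 2, max_so_far = 4
Position 3 (value 10): max_ending_here = 12, max_so_far = 12
Position 4 (value -10): max_ending_here = 2, max_so_far = 12
Position 5 (value -2): max_ending_here = 0, max_so_far = 12

Maximum subarray: [2, 10]
Maximum sum: 12

The maximum subarray is [2, 10] with sum 12. This subarray runs from index 2 to index 3.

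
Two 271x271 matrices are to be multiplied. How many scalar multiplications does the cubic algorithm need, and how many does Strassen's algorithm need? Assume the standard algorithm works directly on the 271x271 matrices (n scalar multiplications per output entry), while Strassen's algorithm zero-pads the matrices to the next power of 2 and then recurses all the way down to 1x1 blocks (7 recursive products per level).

Matrix multiplication for 271x271 matrices:

Strassen's algorithm requires power-of-2 dimensions. Pad 271x271 to 512x512 (next power of 2).

Standard algorithm: 271^3 = 19902511 multiplications
Strassen's algorithm: 7^(log2(512)) = 7^9 = 40353607 multiplications
Difference: 19902511 - 40353607 = -20451096 (Strassen uses MORE here due to padding overhead — for small or just-over-power-of-2 n, padding can outweigh the per-level savings)

Standard: 19902511 multiplications (271^3). Strassen: 40353607 multiplications (7^9, after padding to 512x512). Strassen reduces 8 recursive multiplications to 7 at each level.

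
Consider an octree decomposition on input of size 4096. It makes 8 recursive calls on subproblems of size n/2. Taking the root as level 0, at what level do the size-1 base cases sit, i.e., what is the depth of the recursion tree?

For divide and conquer with division factor 2:

Problem sizes at each level:
Level 0: 4096
Level 1: 2048
Level 2: 1024
Level 3: 512
Level 4: 256
Level 5: 128
Level 6: 64
Level 7: 32
Level 8: 16
Level 9: 8
Level 10: 4
Level 11: 2
Level 12: 1

The root is level 0 and the size-1 base case is level 12 (the tree spans levels 0 through 12, i.e. 13 levels counting the root), so the depth is the number of divisions: log_2(4096) = 12

The recursion tree depth is log_2(4096) = 12. At each level, the problem size is divided by 2, so it takes 12 divisions to reduce to a base case of size 1. The algorithm makes 8 recursive calls at each level.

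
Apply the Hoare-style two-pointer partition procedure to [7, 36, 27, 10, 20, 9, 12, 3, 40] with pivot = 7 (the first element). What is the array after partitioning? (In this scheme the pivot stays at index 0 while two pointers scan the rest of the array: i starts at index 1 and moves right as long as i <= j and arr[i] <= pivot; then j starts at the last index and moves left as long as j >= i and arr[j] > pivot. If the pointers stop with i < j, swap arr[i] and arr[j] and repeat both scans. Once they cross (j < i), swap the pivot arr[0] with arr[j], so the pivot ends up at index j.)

Hoare-style two-pointer partition with pivot = 7:

Initial array: [7, 36, 27, 10, 20, 9, 12, 3, 40]

Pointers start at i = 1, j = 8.
i stops at index 1 (arr[1]=36 > 7), j stops at index 7 (arr[7]=3 <= 7): swap arr[1] and arr[7], array becomes [7, 3, 27, 10, 20, 9, 12, 36, 40]
i ends at 2, j ends at 1: the pointers have crossed (j < i), so scanning stops.

Swap pivot arr[0] with arr[1] to place pivot at position 1: [3, 7, 27, 10, 20, 9, 12, 36, 40]
Pivot position: 1

After partitioning with pivot 7, the array becomes [3, 7, 27, 10, 20, 9, 12, 36, 40]. The pivot is placed at index 1. All elements to the left of the pivot are <= 7, and all elements to the right are > 7.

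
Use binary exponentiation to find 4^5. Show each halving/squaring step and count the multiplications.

Computing 4^5 by squaring (build up from 4^1; each line after the first costs one multiplication):

4^1 = 4
4^2 = (4^1)^2 = 4^2 = 16
4^4 = (4^2)^2 = 16^2 = 256
4^5 = 4 * 4^4 = 4 * 256 = 1024

Result: 1024
Multiplications needed: 3 (3 lines after 4^1)

4^5 = 1024. Using exponentiation by squaring, this requires 3 multiplications. The key idea: if the exponent is even, square the half-power; if odd, multiply by the base once.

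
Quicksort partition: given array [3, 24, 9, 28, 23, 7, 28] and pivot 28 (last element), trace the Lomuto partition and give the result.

Lomuto partition with pivot = 28:

Initial array: [3, 24, 9, 28, 23, 7, 28]

arr[0]=3 <= 28: swap with position 0, array becomes [3, 24, 9, 28, 23, 7, 28]
arr[1]=24 <= 28: swap with position 1, array becomes [3, 24, 9, 28, 23, 7, 28]
arr[2]=9 <= 28: swap with position 2, array becomes [3, 24, 9, 28, 23, 7, 28]
arr[3]=28 <= 28: swap with position 3, array becomes [3, 24, 9, 28, 23, 7, 28]
arr[4]=23 <= 28: swap with position 4, array becomes [3, 24, 9, 28, 23, 7, 28]
arr[5]=7 <= 28: swap with position 5, array becomes [3, 24, 9, 28, 23, 7, 28]

Place pivot at position 6: [3, 24, 9, 28, 23, 7, 28]
Pivot position: 6

After partitioning with pivot 28, the array becomes [3, 24, 9, 28, 23, 7, 28]. The pivot is placed at index 6. All elements to the left of the pivot are <= 28, and all elements to the right are > 28.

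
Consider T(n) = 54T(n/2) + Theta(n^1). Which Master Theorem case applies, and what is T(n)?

Master Theorem for T(n) = 54T(n/2) + O(n^1):

a = 54, b = 2, c = 1
log_b(a) = log_2(54) = 5.7549

Case 1: c = 1 < log_2(54) = 5.7549
T(n) = O(n^(log_2 54))

For T(n) = 54T(n/2) + O(n^1): log_2(54) = 5.7549. This is Case 1 of the Master Theorem (c < log_b(a), work dominated by leaves), giving O(n^(log_2 54)).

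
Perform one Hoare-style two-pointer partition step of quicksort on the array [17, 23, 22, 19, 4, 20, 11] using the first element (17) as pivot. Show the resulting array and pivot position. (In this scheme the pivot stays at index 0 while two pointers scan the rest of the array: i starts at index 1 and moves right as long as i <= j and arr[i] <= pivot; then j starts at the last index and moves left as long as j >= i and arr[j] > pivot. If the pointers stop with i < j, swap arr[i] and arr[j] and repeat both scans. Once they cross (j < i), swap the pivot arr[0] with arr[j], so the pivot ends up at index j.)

Hoare-style two-pointer partition with pivot = 17:

Initial array: [17, 23, 22, 19, 4, 20, 11]

Pointers start at i = 1, j = 6.
i stops at index 1 (arr[1]=23 > 17), j stops at index 6 (arr[6]=11 <= 17): swap arr[1] and arr[6], array becomes [17, 11, 22, 19, 4, 20, 23]
i stops at index 2 (arr[2]=22 > 17), j stops at index 4 (arr[4]=4 <= 17): swap arr[2] and arr[4], array becomes [17, 11, 4, 19, 22, 20, 23]
i ends at 3, j ends at 2: the pointers have crossed (j < i), so scanning stops.

Swap pivot arr[0] with arr[2] to place pivot at position 2: [4, 11, 17, 19, 22, 20, 23]
Pivot position: 2

After partitioning with pivot 17, the array becomes [4, 11, 17, 19, 22, 20, 23]. The pivot is placed at index 2. All elements to the left of the pivot are <= 17, and all elements to the right are > 17.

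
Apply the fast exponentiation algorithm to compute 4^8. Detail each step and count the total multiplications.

Computing 4^8 by squaring (build up from 4^1; each line after the first costs one multiplication):

4^1 = 4
4^2 = (4^1)^2 = 4^2 = 16
4^4 = (4^2)^2 = 16^2 = 256
4^8 = (4^4)^2 = 256^2 = 65536

Result: 65536
Multiplications needed: 3 (3 lines after 4^1)

4^8 = 65536. Using exponentiation by squaring, this requires 3 multiplications. The key idea: if the exponent is even, square the half-power; if odd, multiply by the base once.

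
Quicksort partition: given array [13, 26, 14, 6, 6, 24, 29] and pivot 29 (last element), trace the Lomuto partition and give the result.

Lomuto partition with pivot = 29:

Initial array: [13, 26, 14, 6, 6, 24, 29]

arr[0]=13 <= 29: swap with position 0, array becomes [13, 26, 14, 6, 6, 24, 29]
arr[1]=26 <= 29: swap with position 1, array becomes [13, 26, 14, 6, 6, 24, 29]
arr[2]=14 <= 29: swap with position 2, array becomes [13, 26, 14, 6, 6, 24, 29]
arr[3]=6 <= 29: swap with position 3, array becomes [13, 26, 14, 6, 6, 24, 29]
arr[4]=6 <= 29: swap with position 4, array becomes [13, 26, 14, 6, 6, 24, 29]
arr[5]=24 <= 29: swap with position 5, array becomes [13, 26, 14, 6, 6, 24, 29]

Place pivot at position 6: [13, 26, 14, 6, 6, 24, 29]
Pivot position: 6

After partitioning with pivot 29, the array becomes [13, 26, 14, 6, 6, 24, 29]. The pivot is placed at index 6. All elements to the left of the pivot are <= 29, and all elements to the right are > 29.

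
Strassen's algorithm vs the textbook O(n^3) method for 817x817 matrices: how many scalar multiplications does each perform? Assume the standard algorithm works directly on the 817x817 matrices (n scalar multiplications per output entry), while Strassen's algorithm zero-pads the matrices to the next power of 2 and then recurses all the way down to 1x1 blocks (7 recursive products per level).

Matrix multiplication for 817x817 matrices:

Strassen's algorithm requires power-of-2 dimensions. Pad 817x817 to 1024x1024 (next power of 2).

Standard algorithm: 817^3 = 545338513 multiplications
Strassen's algorithm: 7^(log2(1024)) = 7^10 = 282475249 multiplications
Savings: 545338513 - 282475249 = 262863264 multiplications

Standard: 545338513 multiplications (817^3). Strassen: 282475249 multiplications (7^10, after padding to 1024x1024). Strassen reduces 8 recursive multiplications to 7 at each level.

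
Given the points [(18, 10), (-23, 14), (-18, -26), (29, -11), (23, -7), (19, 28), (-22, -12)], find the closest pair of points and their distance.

Computing all pairwise distances among 7 points:

d((18, 10), (-23, 14)) = 41.1947
d((18, 10), (-18, -26)) = 50.9117
d((18, 10), (29, -11)) = 23.7065
d((18, 10), (23, -7)) = 17.72
d((18, 10), (19, 28)) = 18.0278
d((18, 10), (-22, -12)) = 45.6508
d((-23, 14), (-18, -26)) = 40.3113
d((-23, 14), (29, -11)) = 57.6975
d((-23, 14), (23, -7)) = 50.5668
d((-23, 14), (19, 28)) = 44.2719
d((-23, 14), (-22, -12)) = 26.0192
d((-18, -26), (29, -11)) = 49.3356
d((-18, -26), (23, -7)) = 45.1885
d((-18, -26), (19, 28)) = 65.4599
d((-18, -26), (-22, -12)) = 14.5602
d((29, -11), (23, -7)) = 7.2111 <-- minimum
d((29, -11), (19, 28)) = 40.2616
d((29, -11), (-22, -12)) = 51.0098
d((23, -7), (19, 28)) = 35.2278
d((23, -7), (-22, -12)) = 45.2769
d((19, 28), (-22, -12)) = 57.28

Closest pair: (29, -11) and (23, -7) with distance 7.2111

The closest pair is (29, -11) and (23, -7) with Euclidean distance 7.2111. For 7 points, brute-force pairwise comparison is shown above. For large n, the divide-and-conquer algorithm (sort by x, recurse on halves, check the dividing strip) achieves O(n log n).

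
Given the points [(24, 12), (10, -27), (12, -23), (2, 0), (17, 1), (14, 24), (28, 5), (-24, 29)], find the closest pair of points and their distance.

Computing all pairwise distances among 8 points:

d((24, 12), (10, -27)) = 41.4367
d((24, 12), (12, -23)) = 37.0
d((24, 12), (2, 0)) = 25.0599
d((24, 12), (17, 1)) = 13.0384
d((24, 12), (14, 24)) = 15.6205
d((24, 12), (28, 5)) = 8.0623
d((24, 12), (-24, 29)) = 50.9215
d((10, -27), (12, -23)) = 4.4721 <-- minimum
d((10, -27), (2, 0)) = 28.1603
d((10, -27), (17, 1)) = 28.8617
d((10, -27), (14, 24)) = 51.1566
d((10, -27), (28, 5)) = 36.7151
d((10, -27), (-24, 29)) = 65.5134
d((12, -23), (2, 0)) = 25.0799
d((12, -23), (17, 1)) = 24.5153
d((12, -23), (14, 24)) = 47.0425
d((12, -23), (28, 5)) = 32.249
d((12, -23), (-24, 29)) = 63.2456
d((2, 0), (17, 1)) = 15.0333
d((2, 0), (14, 24)) = 26.8328
d((2, 0), (28, 5)) = 26.4764
d((2, 0), (-24, 29)) = 38.9487
d((17, 1), (14, 24)) = 23.1948
d((17, 1), (28, 5)) = 11.7047
d((17, 1), (-24, 29)) = 49.6488
d((14, 24), (28, 5)) = 23.6008
d((14, 24), (-24, 29)) = 38.3275
d((28, 5), (-24, 29)) = 57.2713

Closest pair: (10, -27) and (12, -23) with distance 4.4721

The closest pair is (10, -27) and (12, -23) with Euclidean distance 4.4721. For 8 points, brute-force pairwise comparison is shown above. For large n, the divide-and-conquer algorithm (sort by x, recurse on halves, check the dividing strip) achieves O(n log n).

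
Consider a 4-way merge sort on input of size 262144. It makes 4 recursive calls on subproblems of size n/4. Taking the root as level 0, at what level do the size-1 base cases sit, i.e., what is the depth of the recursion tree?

For divide and conquer with division factor 4:

Problem sizes at each level:
Level 0: 262144
Level 1: 65536
Level 2: 16384
Level 3: 4096
Level 4: 1024
Level 5: 256
Level 6: 64
Level 7: 16
Level 8: 4
Level 9: 1

The root is level 0 and the size-1 base case is level 9 (the tree spans levels 0 through 9, i.e. 10 levels counting the root), so the depth is the number of divisions: log_4(262144) = 9

The recursion tree depth is log_4(262144) = 9. At each level, the problem size is divided by 4, so it takes 9 divisions to reduce to a base case of size 1. The algorithm makes 4 recursive calls at each level.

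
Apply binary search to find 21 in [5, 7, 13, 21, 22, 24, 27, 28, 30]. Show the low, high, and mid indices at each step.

Binary search for 21 in [5, 7, 13, 21, 22, 24, 27, 28, 30]:

lo=0, hi=8, mid=4, arr[mid]=22 -> 22 > 21, search left half
lo=0, hi=3, mid=1, arr[mid]=7 -> 7 < 21, search right half
lo=2, hi=3, mid=2, arr[mid]=13 -> 13 < 21, search right half
lo=3, hi=3, mid=3, arr[mid]=21 -> Found target at index 3!

Binary search finds 21 at index 3 after 4 comparisons. The search repeatedly halves the search space by comparing with the middle element.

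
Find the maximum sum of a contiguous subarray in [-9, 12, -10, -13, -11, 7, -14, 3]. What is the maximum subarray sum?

Using Kadane's algorithm on [-9, 12, -10, -13, -11, 7, -14, 3]:

Scanning through the array:
Position 1 (value 12): max_ending_here = 12, max_so_far = 12
Position 2 (value -10): max_ending_here = 2, max_so_far = 12
Position 3 (value -13): max_ending_here = -11, max_so_far = 12
Position 4 (value -11): max_ending_here = -11, max_so_far = 12
Position 5 (value 7): max_ending_here = 7, max_so_far = 12
Position 6 (value -14): max_ending_here = -7, max_so_far = 12
Position 7 (value 3): max_ending_here = 3, max_so_far = 12

Maximum subarray: [12]
Maximum sum: 12

The maximum subarray is [12] with sum 12. This subarray runs from index 1 to index 1.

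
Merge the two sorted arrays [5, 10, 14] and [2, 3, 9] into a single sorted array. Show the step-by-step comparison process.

Merging process:

Compare 5 vs 2: take 2 from right. Merged: [2]
Compare 5 vs 3: take 3 from right. Merged: [2, 3]
Compare 5 vs 9: take 5 from left. Merged: [2, 3, 5]
Compare 10 vs 9: take 9 from right. Merged: [2, 3, 5, 9]
Append remaining from left: [10, 14]. Merged: [2, 3, 5, 9, 10, 14]

Final merged array: [2, 3, 5, 9, 10, 14]
Total comparisons: 4

The merged array is [2, 3, 5, 9, 10, 14], requiring 4 comparisons. The merge step runs in O(n) time where n is the total number of elements.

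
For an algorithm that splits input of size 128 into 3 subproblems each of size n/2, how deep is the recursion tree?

For divide and conquer with division factor 2:

Problem sizes at each level:
Level 0: 128
Level 1: 64
Level 2: 32
Level 3: 16
Level 4: 8
Level 5: 4
Level 6: 2
Level 7: 1

The root is level 0 and the size-1 base case is level 7 (the tree spans levels 0 through 7, i.e. 8 levels counting the root), so the depth is the number of divisions: log_2(128) = 7

The recursion tree depth is log_2(128) = 7. At each level, the problem size is divided by 2, so it takes 7 divisions to reduce to a base case of size 1. The algorithm makes 3 recursive calls at each level.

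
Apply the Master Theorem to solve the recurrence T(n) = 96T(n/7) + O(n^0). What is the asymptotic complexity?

Master Theorem for T(n) = 96T(n/7) + O(n^0):

a = 96, b = 7, c = 0
log_b(a) = log_7(96) = 2.3456

Case 1: c = 0 < log_7(96) = 2.3456
T(n) = O(n^(log_7 96))

For T(n) = 96T(n/7) + O(n^0): log_7(96) = 2.3456. This is Case 1 of the Master Theorem (c < log_b(a), work dominated by leaves), giving O(n^(log_7 96)).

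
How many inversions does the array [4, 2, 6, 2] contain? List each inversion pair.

Finding inversions in [4, 2, 6, 2]:

(0, 1): arr[0]=4 > arr[1]=2
(0, 3): arr[0]=4 > arr[3]=2
(2, 3): arr[2]=6 > arr[3]=2

Total inversions: 3

The array has 3 inversion(s): (0,1), (0,3), (2,3). Each pair (i,j) satisfies i < j and arr[i] > arr[j].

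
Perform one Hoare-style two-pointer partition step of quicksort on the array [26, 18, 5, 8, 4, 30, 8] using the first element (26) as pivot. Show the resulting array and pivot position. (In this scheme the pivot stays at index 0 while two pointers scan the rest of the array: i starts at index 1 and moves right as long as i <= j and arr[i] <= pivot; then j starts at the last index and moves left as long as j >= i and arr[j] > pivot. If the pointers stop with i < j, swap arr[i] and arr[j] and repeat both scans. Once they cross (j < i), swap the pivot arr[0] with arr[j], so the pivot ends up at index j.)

Hoare-style two-pointer partition with pivot = 26:

Initial array: [26, 18, 5, 8, 4, 30, 8]

Pointers start at i = 1, j = 6.
i stops at index 5 (arr[5]=30 > 26), j stops at index 6 (arr[6]=8 <= 26): swap arr[5] and arr[6], array becomes [26, 18, 5, 8, 4, 8, 30]
i ends at 6, j ends at 5: the pointers have crossed (j < i), so scanning stops.

Swap pivot arr[0] with arr[5] to place pivot at position 5: [8, 18, 5, 8, 4, 26, 30]
Pivot position: 5

After partitioning with pivot 26, the array becomes [8, 18, 5, 8, 4, 26, 30]. The pivot is placed at index 5. All elements to the left of the pivot are <= 26, and all elements to the right are > 26.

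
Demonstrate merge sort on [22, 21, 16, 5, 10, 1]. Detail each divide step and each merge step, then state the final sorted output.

Merge sort trace:

Split: [22, 21, 16, 5, 10, 1] -> [22, 21, 16] and [5, 10, 1]
  Split: [22, 21, 16] -> [22] and [21, 16]
    Split: [21, 16] -> [21] and [16]
    Merge: [21] + [16] -> [16, 21]
  Merge: [22] + [16, 21] -> [16, 21, 22]
  Split: [5, 10, 1] -> [5] and [10, 1]
    Split: [10, 1] -> [10] and [1]
    Merge: [10] + [1] -> [1, 10]
  Merge: [5] + [1, 10] -> [1, 5, 10]
Merge: [16, 21, 22] + [1, 5, 10] -> [1, 5, 10, 16, 21, 22]

Final sorted array: [1, 5, 10, 16, 21, 22]

The merge sort proceeds by recursively splitting the array and merging sorted halves.
After all merges, the sorted array is [1, 5, 10, 16, 21, 22].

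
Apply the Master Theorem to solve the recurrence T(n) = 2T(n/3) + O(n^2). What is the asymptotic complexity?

Master Theorem for T(n) = 2T(n/3) + O(n^2):

a = 2, b = 3, c = 2
log_b(a) = log_3(2) = 0.6309

Case 3: c = 2 > log_3(2) = 0.6309
T(n) = O(n^2) = O(n^2)

For T(n) = 2T(n/3) + O(n^2): log_3(2) = 0.6309. This is Case 3 of the Master Theorem (c > log_b(a), work dominated by root), giving O(n^2).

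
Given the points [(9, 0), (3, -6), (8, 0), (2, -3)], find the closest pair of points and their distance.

Computing all pairwise distances among 4 points:

d((9, 0), (3, -6)) = 8.4853
d((9, 0), (8, 0)) = 1.0 <-- minimum
d((9, 0), (2, -3)) = 7.6158
d((3, -6), (8, 0)) = 7.8102
d((3, -6), (2, -3)) = 3.1623
d((8, 0), (2, -3)) = 6.7082

Closest pair: (9, 0) and (8, 0) with distance 1.0

The closest pair is (9, 0) and (8, 0) with Euclidean distance 1.0. For 4 points, brute-force pairwise comparison is shown above. For large n, the divide-and-conquer algorithm (sort by x, recurse on halves, check the dividing strip) achieves O(n log n).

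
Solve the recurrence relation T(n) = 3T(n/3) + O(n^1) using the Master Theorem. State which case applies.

Master Theorem for T(n) = 3T(n/3) + O(n^1):

a = 3, b = 3, c = 1
log_b(a) = log_3(3) = 1.0000

Case 2: c = 1 = log_3(3) = 1.0000
T(n) = O(n^1 log n) = O(n log n)

For T(n) = 3T(n/3) + O(n^1): log_3(3) = 1.0000. This is Case 2 of the Master Theorem (c = log_b(a), equal work at all levels), giving O(n log n).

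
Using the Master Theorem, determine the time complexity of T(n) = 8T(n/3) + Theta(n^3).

Master Theorem for T(n) = 8T(n/3) + O(n^3):

a = 8, b = 3, c = 3
log_b(a) = log_3(8) = 1.8928

Case 3: c = 3 > log_3(8) = 1.8928
T(n) = O(n^3) = O(n^3)

For T(n) = 8T(n/3) + O(n^3): log_3(8) = 1.8928. This is Case 3 of the Master Theorem (c > log_b(a), work dominated by root), giving O(n^3).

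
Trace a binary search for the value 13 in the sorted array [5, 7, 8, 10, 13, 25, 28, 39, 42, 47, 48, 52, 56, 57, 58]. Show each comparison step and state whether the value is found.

Binary search for 13 in [5, 7, 8, 10, 13, 25, 28, 39, 42, 47, 48, 52, 56, 57, 58]:

lo=0, hi=14, mid=7, arr[mid]=39 -> 39 > 13, search left half
lo=0, hi=6, mid=3, arr[mid]=10 -> 10 < 13, search right half
lo=4, hi=6, mid=5, arr[mid]=25 -> 25 > 13, search left half
lo=4, hi=4, mid=4, arr[mid]=13 -> Found target at index 4!

Binary search finds 13 at index 4 after 4 comparisons. The search repeatedly halves the search space by comparing with the middle element.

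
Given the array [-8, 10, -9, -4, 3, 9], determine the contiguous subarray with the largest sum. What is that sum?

Using Kadane's algorithm on [-8, 10, -9, -4, 3, 9]:

Scanning through the array:
Position 1 (value 10): max_ending_here = 10, max_so_far = 10
Position 2 (value -9): max_ending_here = 1, max_so_far = 10
Position 3 (value -4): max_ending_here = -3, max_so_far = 10
Position 4 (value 3): max_ending_here = 3, max_so_far = 10
Position 5 (value 9): max_ending_here = 12, max_so_far = 12

Maximum subarray: [3, 9]
Maximum sum: 12

The maximum subarray is [3, 9] with sum 12. This subarray runs from index 4 to index 5.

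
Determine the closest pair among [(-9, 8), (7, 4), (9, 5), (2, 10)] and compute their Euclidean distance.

Computing all pairwise distances among 4 points:

d((-9, 8), (7, 4)) = 16.4924
d((-9, 8), (9, 5)) = 18.2483
d((-9, 8), (2, 10)) = 11.1803
d((7, 4), (9, 5)) = 2.2361 <-- minimum
d((7, 4), (2, 10)) = 7.8102
d((9, 5), (2, 10)) = 8.6023

Closest pair: (7, 4) and (9, 5) with distance 2.2361

The closest pair is (7, 4) and (9, 5) with Euclidean distance 2.2361. For 4 points, brute-force pairwise comparison is shown above. For large n, the divide-and-conquer algorithm (sort by x, recurse on halves, check the dividing strip) achieves O(n log n).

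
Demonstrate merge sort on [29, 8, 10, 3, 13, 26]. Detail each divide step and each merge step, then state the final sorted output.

Merge sort trace:

Split: [29, 8, 10, 3, 13, 26] -> [29, 8, 10] and [3, 13, 26]
  Split: [29, 8, 10] -> [29] and [8, 10]
    Split: [8, 10] -> [8] and [10]
    Merge: [8] + [10] -> [8, 10]
  Merge: [29] + [8, 10] -> [8, 10, 29]
  Split: [3, 13, 26] -> [3] and [13, 26]
    Split: [13, 26] -> [13] and [26]
    Merge: [13] + [26] -> [13, 26]
  Merge: [3] + [13, 26] -> [3, 13, 26]
Merge: [8, 10, 29] + [3, 13, 26] -> [3, 8, 10, 13, 26, 29]

Final sorted array: [3, 8, 10, 13, 26, 29]

The merge sort proceeds by recursively splitting the array and merging sorted halves.
After all merges, the sorted array is [3, 8, 10, 13, 26, 29].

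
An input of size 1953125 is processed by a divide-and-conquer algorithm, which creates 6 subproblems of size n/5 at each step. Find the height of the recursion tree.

For divide and conquer with division factor 5:

Problem sizes at each level:
Level 0: 1953125
Level 1: 390625
Level 2: 78125
Level 3: 15625
Level 4: 3125
Level 5: 625
Level 6: 125
Level 7: 25
Level 8: 5
Level 9: 1

The root is level 0 and the size-1 base case is level 9 (the tree spans levels 0 through 9, i.e. 10 levels counting the root), so the depth is the number of divisions: log_5(1953125) = 9

The recursion tree depth is log_5(1953125) = 9. At each level, the problem size is divided by 5, so it takes 9 divisions to reduce to a base case of size 1. The algorithm makes 6 recursive calls at each level.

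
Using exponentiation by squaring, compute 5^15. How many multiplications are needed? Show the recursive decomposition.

Computing 5^15 by squaring (build up from 5^1; each line after the first costs one multiplication):

5^1 = 5
5^2 = (5^1)^2 = 5^2 = 25
5^3 = 5 * 5^2 = 5 * 25 = 125
5^6 = (5^3)^2 = 125^2 = 15625
5^7 = 5 * 5^6 = 5 * 15625 = 78125
5^14 = (5^7)^2 = 78125^2 = 6103515625
5^15 = 5 * 5^14 = 5 * 6103515625 = 30517578125

Result: 30517578125
Multiplications needed: 6 (6 lines after 5^1)

5^15 = 30517578125. Using exponentiation by squaring, this requires 6 multiplications. The key idea: if the exponent is even, square the half-power; if odd, multiply by the base once.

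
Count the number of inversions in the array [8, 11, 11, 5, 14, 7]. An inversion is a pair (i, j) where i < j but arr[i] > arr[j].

Finding inversions in [8, 11, 11, 5, 14, 7]:

(0, 3): arr[0]=8 > arr[3]=5
(0, 5): arr[0]=8 > arr[5]=7
(1, 3): arr[1]=11 > arr[3]=5
(1, 5): arr[1]=11 > arr[5]=7
(2, 3): arr[2]=11 > arr[3]=5
(2, 5): arr[2]=11 > arr[5]=7
(4, 5): arr[4]=14 > arr[5]=7

Total inversions: 7

The array has 7 inversion(s): (0,3), (0,5), (1,3), (1,5), (2,3), (2,5), (4,5). Each pair (i,j) satisfies i < j and arr[i] > arr[j].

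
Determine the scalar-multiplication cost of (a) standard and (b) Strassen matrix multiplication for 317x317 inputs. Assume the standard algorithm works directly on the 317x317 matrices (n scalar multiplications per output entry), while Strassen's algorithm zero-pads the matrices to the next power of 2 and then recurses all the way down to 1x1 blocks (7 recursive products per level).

Matrix multiplication for 317x317 matrices:

Strassen's algorithm requires power-of-2 dimensions. Pad 317x317 to 512x512 (next power of 2).

Standard algorithm: 317^3 = 31855013 multiplications
Strassen's algorithm: 7^(log2(512)) = 7^9 = 40353607 multiplications
Difference: 31855013 - 40353607 = -8498594 (Strassen uses MORE here due to padding overhead — for small or just-over-power-of-2 n, padding can outweigh the per-level savings)

Standard: 31855013 multiplications (317^3). Strassen: 40353607 multiplications (7^9, after padding to 512x512). Strassen reduces 8 recursive multiplications to 7 at each level.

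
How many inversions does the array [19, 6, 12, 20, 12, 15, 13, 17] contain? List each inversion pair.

Finding inversions in [19, 6, 12, 20, 12, 15, 13, 17]:

(0, 1): arr[0]=19 > arr[1]=6
(0, 2): arr[0]=19 > arr[2]=12
(0, 4): arr[0]=19 > arr[4]=12
(0, 5): arr[0]=19 > arr[5]=15
(0, 6): arr[0]=19 > arr[6]=13
(0, 7): arr[0]=19 > arr[7]=17
(3, 4): arr[3]=20 > arr[4]=12
(3, 5): arr[3]=20 > arr[5]=15
(3, 6): arr[3]=20 > arr[6]=13
(3, 7): arr[3]=20 > arr[7]=17
(5, 6): arr[5]=15 > arr[6]=13

Total inversions: 11

The array has 11 inversion(s): (0,1), (0,2), (0,4), (0,5), (0,6), (0,7), (3,4), (3,5), (3,6), (3,7), (5,6). Each pair (i,j) satisfies i < j and arr[i] > arr[j].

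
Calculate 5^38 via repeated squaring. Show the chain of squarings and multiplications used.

Computing 5^38 by squaring (build up from 5^1; each line after the first costs one multiplication):

5^1 = 5
5^2 = (5^1)^2 = 5^2 = 25
5^4 = (5^2)^2 = 25^2 = 625
5^8 = (5^4)^2 = 625^2 = 390625
5^9 = 5 * 5^8 = 5 * 390625 = 1953125
5^18 = (5^9)^2 = 1953125^2 = 3814697265625
5^19 = 5 * 5^18 = 5 * 3814697265625 = 19073486328125
5^38 = (5^19)^2 = 19073486328125^2 = 363797880709171295166015625

Result: 363797880709171295166015625
Multiplications needed: 7 (7 lines after 5^1)

5^38 = 363797880709171295166015625. Using exponentiation by squaring, this requires 7 multiplications. The key idea: if the exponent is even, square the half-power; if odd, multiply by the base once.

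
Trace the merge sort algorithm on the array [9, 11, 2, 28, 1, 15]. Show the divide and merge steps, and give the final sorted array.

Merge sort trace:

Split: [9, 11, 2, 28, 1, 15] -> [9, 11, 2] and [28, 1, 15]
  Split: [9, 11, 2] -> [9] and [11, 2]
    Split: [11, 2] -> [11] and [2]
    Merge: [11] + [2] -> [2, 11]
  Merge: [9] + [2, 11] -> [2, 9, 11]
  Split: [28, 1, 15] -> [28] and [1, 15]
    Split: [1, 15] -> [1] and [15]
    Merge: [1] + [15] -> [1, 15]
  Merge: [28] + [1, 15] -> [1, 15, 28]
Merge: [2, 9, 11] + [1, 15, 28] -> [1, 2, 9, 11, 15, 28]

Final sorted array: [1, 2, 9, 11, 15, 28]

The merge sort proceeds by recursively splitting the array and merging sorted halves.
After all merges, the sorted array is [1, 2, 9, 11, 15, 28].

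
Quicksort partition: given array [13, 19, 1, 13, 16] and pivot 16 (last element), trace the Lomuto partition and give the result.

Lomuto partition with pivot = 16:

Initial array: [13, 19, 1, 13, 16]

arr[0]=13 <= 16: swap with position 0, array becomes [13, 19, 1, 13, 16]
arr[1]=19 > 16: no swap
arr[2]=1 <= 16: swap with position 1, array becomes [13, 1, 19, 13, 16]
arr[3]=13 <= 16: swap with position 2, array becomes [13, 1, 13, 19, 16]

Place pivot at position 3: [13, 1, 13, 16, 19]
Pivot position: 3

After partitioning with pivot 16, the array becomes [13, 1, 13, 16, 19]. The pivot is placed at index 3. All elements to the left of the pivot are <= 16, and all elements to the right are > 16.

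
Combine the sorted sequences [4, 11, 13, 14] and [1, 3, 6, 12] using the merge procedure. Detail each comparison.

Merging process:

Compare 4 vs 1: take 1 from right. Merged: [1]
Compare 4 vs 3: take 3 from right. Merged: [1, 3]
Compare 4 vs 6: take 4 from left. Merged: [1, 3, 4]
Compare 11 vs 6: take 6 from right. Merged: [1, 3, 4, 6]
Compare 11 vs 12: take 11 from left. Merged: [1, 3, 4, 6, 11]
Compare 13 vs 12: take 12 from right. Merged: [1, 3, 4, 6, 11, 12]
Append remaining from left: [13, 14]. Merged: [1, 3, 4, 6, 11, 12, 13, 14]

Final merged array: [1, 3, 4, 6, 11, 12, 13, 14]
Total comparisons: 6

The merged array is [1, 3, 4, 6, 11, 12, 13, 14], requiring 6 comparisons. The merge step runs in O(n) time where n is the total number of elements.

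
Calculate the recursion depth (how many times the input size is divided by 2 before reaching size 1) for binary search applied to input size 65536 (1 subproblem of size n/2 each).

For divide and conquer with division factor 2:

Problem sizes at each level:
Level 0: 65536
Level 1: 32768
Level 2: 16384
Level 3: 8192
Level 4: 4096
Level 5: 2048
Level 6: 1024
Level 7: 512
Level 8: 256
Level 9: 128
Level 10: 64
Level 11: 32
Level 12: 16
Level 13: 8
Level 14: 4
Level 15: 2
Level 16: 1

The root is level 0 and the size-1 base case is level 16 (the tree spans levels 0 through 16, i.e. 17 levels counting the root), so the depth is the number of divisions: log_2(65536) = 16

The recursion tree depth is log_2(65536) = 16. At each level, the problem size is divided by 2, so it takes 16 divisions to reduce to a base case of size 1. The algorithm makes 1 recursive call at each level.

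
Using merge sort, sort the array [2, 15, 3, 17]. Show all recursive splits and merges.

Merge sort trace:

Split: [2, 15, 3, 17] -> [2, 15] and [3, 17]
  Split: [2, 15] -> [2] and [15]
  Merge: [2] + [15] -> [2, 15]
  Split: [3, 17] -> [3] and [17]
  Merge: [3] + [17] -> [3, 17]
Merge: [2, 15] + [3, 17] -> [2, 3, 15, 17]

Final sorted array: [2, 3, 15, 17]

The merge sort proceeds by recursively splitting the array and merging sorted halves.
After all merges, the sorted array is [2, 3, 15, 17].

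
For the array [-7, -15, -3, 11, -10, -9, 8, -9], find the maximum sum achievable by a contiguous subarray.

Using Kadane's algorithm on [-7, -15, -3, 11, -10, -9, 8, -9]:

Scanning through the array:
Position 1 (value -15): max_ending_here = -15, max_so_far = -7
Position 2 (value -3): max_ending_here = -3, max_so_far = -3
Position 3 (value 11): max_ending_here = 11, max_so_far = 11
Position 4 (value -10): max_ending_here = 1, max_so_far = 11
Position 5 (value -9): max_ending_here = -8, max_so_far = 11
Position 6 (value 8): max_ending_here = 8, max_so_far = 11
Position 7 (value -9): max_ending_here = -1, max_so_far = 11

Maximum subarray: [11]
Maximum sum: 11

The maximum subarray is [11] with sum 11. This subarray runs from index 3 to index 3.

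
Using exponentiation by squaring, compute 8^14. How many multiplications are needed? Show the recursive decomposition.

Computing 8^14 by squaring (build up from 8^1; each line after the first costs one multiplication):

8^1 = 8
8^2 = (8^1)^2 = 8^2 = 64
8^3 = 8 * 8^2 = 8 * 64 = 512
8^6 = (8^3)^2 = 512^2 = 262144
8^7 = 8 * 8^6 = 8 * 262144 = 2097152
8^14 = (8^7)^2 = 2097152^2 = 4398046511104

Result: 4398046511104
Multiplications needed: 5 (5 lines after 8^1)

8^14 = 4398046511104. Using exponentiation by squaring, this requires 5 multiplications. The key idea: if the exponent is even, square the half-power; if odd, multiply by the base once.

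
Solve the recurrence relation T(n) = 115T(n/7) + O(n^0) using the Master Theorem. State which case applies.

Master Theorem for T(n) = 115T(n/7) + O(n^0):

a = 115, b = 7, c = 0
log_b(a) = log_7(115) = 2.4384

Case 1: c = 0 < log_7(115) = 2.4384
T(n) = O(n^(log_7 115))

For T(n) = 115T(n/7) + O(n^0): log_7(115) = 2.4384. This is Case 1 of the Master Theorem (c < log_b(a), work dominated by leaves), giving O(n^(log_7 115)).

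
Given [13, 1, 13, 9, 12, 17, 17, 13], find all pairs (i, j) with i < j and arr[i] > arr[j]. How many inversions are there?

Finding inversions in [13, 1, 13, 9, 12, 17, 17, 13]:

(0, 1): arr[0]=13 > arr[1]=1
(0, 3): arr[0]=13 > arr[3]=9
(0, 4): arr[0]=13 > arr[4]=12
(2, 3): arr[2]=13 > arr[3]=9
(2, 4): arr[2]=13 > arr[4]=12
(5, 7): arr[5]=17 > arr[7]=13
(6, 7): arr[6]=17 > arr[7]=13

Total inversions: 7

The array has 7 inversion(s): (0,1), (0,3), (0,4), (2,3), (2,4), (5,7), (6,7). Each pair (i,j) satisfies i < j and arr[i] > arr[j].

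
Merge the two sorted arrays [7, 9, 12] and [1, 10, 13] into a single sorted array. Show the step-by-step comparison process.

Merging process:

Compare 7 vs 1: take 1 from right. Merged: [1]
Compare 7 vs 10: take 7 from left. Merged: [1, 7]
Compare 9 vs 10: take 9 from left. Merged: [1, 7, 9]
Compare 12 vs 10: take 10 from right. Merged: [1, 7, 9, 10]
Compare 12 vs 13: take 12 from left. Merged: [1, 7, 9, 10, 12]
Append remaining from right: [13]. Merged: [1, 7, 9, 10, 12, 13]

Final merged array: [1, 7, 9, 10, 12, 13]
Total comparisons: 5

The merged array is [1, 7, 9, 10, 12, 13], requiring 5 comparisons. The merge step runs in O(n) time where n is the total number of elements.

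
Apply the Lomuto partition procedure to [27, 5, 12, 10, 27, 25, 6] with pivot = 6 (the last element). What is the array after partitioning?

Lomuto partition with pivot = 6:

Initial array: [27, 5, 12, 10, 27, 25, 6]

arr[0]=27 > 6: no swap
arr[1]=5 <= 6: swap with position 0, array becomes [5, 27, 12, 10, 27, 25, 6]
arr[2]=12 > 6: no swap
arr[3]=10 > 6: no swap
arr[4]=27 > 6: no swap
arr[5]=25 > 6: no swap

Place pivot at position 1: [5, 6, 12, 10, 27, 25, 27]
Pivot position: 1

After partitioning with pivot 6, the array becomes [5, 6, 12, 10, 27, 25, 27]. The pivot is placed at index 1. All elements to the left of the pivot are <= 6, and all elements to the right are > 6.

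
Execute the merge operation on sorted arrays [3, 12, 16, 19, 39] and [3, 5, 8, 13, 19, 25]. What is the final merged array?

Merging process:

Compare 3 vs 3: take 3 from left. Merged: [3]
Compare 12 vs 3: take 3 from right. Merged: [3, 3]
Compare 12 vs 5: take 5 from right. Merged: [3, 3, 5]
Compare 12 vs 8: take 8 from right. Merged: [3, 3, 5, 8]
Compare 12 vs 13: take 12 from left. Merged: [3, 3, 5, 8, 12]
Compare 16 vs 13: take 13 from right. Merged: [3, 3, 5, 8, 12, 13]
Compare 16 vs 19: take 16 from left. Merged: [3, 3, 5, 8, 12, 13, 16]
Compare 19 vs 19: take 19 from left. Merged: [3, 3, 5, 8, 12, 13, 16, 19]
Compare 39 vs 19: take 19 from right. Merged: [3, 3, 5, 8, 12, 13, 16, 19, 19]
Compare 39 vs 25: take 25 from right. Merged: [3, 3, 5, 8, 12, 13, 16, 19, 19, 25]
Append remaining from left: [39]. Merged: [3, 3, 5, 8, 12, 13, 16, 19, 19, 25, 39]

Final merged array: [3, 3, 5, 8, 12, 13, 16, 19, 19, 25, 39]
Total comparisons: 10

The merged array is [3, 3, 5, 8, 12, 13, 16, 19, 19, 25, 39], requiring 10 comparisons. The merge step runs in O(n) time where n is the total number of elements.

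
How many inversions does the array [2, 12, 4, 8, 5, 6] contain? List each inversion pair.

Finding inversions in [2, 12, 4, 8, 5, 6]:

(1, 2): arr[1]=12 > arr[2]=4
(1, 3): arr[1]=12 > arr[3]=8
(1, 4): arr[1]=12 > arr[4]=5
(1, 5): arr[1]=12 > arr[5]=6
(3, 4): arr[3]=8 > arr[4]=5
(3, 5): arr[3]=8 > arr[5]=6

Total inversions: 6

The array has 6 inversion(s): (1,2), (1,3), (1,4), (1,5), (3,4), (3,5). Each pair (i,j) satisfies i < j and arr[i] > arr[j].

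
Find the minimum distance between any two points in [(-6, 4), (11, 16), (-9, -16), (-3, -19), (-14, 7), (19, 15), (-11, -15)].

Computing all pairwise distances among 7 points:

d((-6, 4), (11, 16)) = 20.8087
d((-6, 4), (-9, -16)) = 20.2237
d((-6, 4), (-3, -19)) = 23.1948
d((-6, 4), (-14, 7)) = 8.544
d((-6, 4), (19, 15)) = 27.313
d((-6, 4), (-11, -15)) = 19.6469
d((11, 16), (-9, -16)) = 37.7359
d((11, 16), (-3, -19)) = 37.6962
d((11, 16), (-14, 7)) = 26.5707
d((11, 16), (19, 15)) = 8.0623
d((11, 16), (-11, -15)) = 38.0132
d((-9, -16), (-3, -19)) = 6.7082
d((-9, -16), (-14, 7)) = 23.5372
d((-9, -16), (19, 15)) = 41.7732
d((-9, -16), (-11, -15)) = 2.2361 <-- minimum
d((-3, -19), (-14, 7)) = 28.2312
d((-3, -19), (19, 15)) = 40.4969
d((-3, -19), (-11, -15)) = 8.9443
d((-14, 7), (19, 15)) = 33.9559
d((-14, 7), (-11, -15)) = 22.2036
d((19, 15), (-11, -15)) = 42.4264

Closest pair: (-9, -16) and (-11, -15) with distance 2.2361

The closest pair is (-9, -16) and (-11, -15) with Euclidean distance 2.2361. For 7 points, brute-force pairwise comparison is shown above. For large n, the divide-and-conquer algorithm (sort by x, recurse on halves, check the dividing strip) achieves O(n log n).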